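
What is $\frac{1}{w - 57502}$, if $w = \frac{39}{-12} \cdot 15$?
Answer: $- \frac{4}{230203} \approx -1.7376 \cdot 10^{-5}$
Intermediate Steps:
$w = - \frac{195}{4}$ ($w = 39 \left(- \frac{1}{12}\right) 15 = \left(- \frac{13}{4}\right) 15 = - \frac{195}{4} \approx -48.75$)
$\frac{1}{w - 57502} = \frac{1}{- \frac{195}{4} - 57502} = \frac{1}{- \frac{230203}{4}} = - \frac{4}{230203}$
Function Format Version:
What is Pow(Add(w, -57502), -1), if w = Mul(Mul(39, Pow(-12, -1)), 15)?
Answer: Rational(-4, 230203) ≈ -1.7376e-5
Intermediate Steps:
w = Rational(-195, 4) (w = Mul(Mul(39, Rational(-1, 12)), 15) = Mul(Rational(-13, 4), 15) = Rational(-195, 4) ≈ -48.750)
Pow(Add(w, -57502), -1) = Pow(Add(Rational(-195, 4), -57502), -1) = Pow(Rational(-230203, 4), -1) = Rational(-4, 230203)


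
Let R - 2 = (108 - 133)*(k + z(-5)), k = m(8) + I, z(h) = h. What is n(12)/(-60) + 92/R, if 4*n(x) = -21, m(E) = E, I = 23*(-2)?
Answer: 14899/86160 ≈ 0.17292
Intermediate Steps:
I = -46
n(x) = -21/4 (n(x) = (¼)*(-21) = -21/4)
k = -38 (k = 8 - 46 = -38)
R = 1077 (R = 2 + (108 - 133)*(-38 - 5) = 2 - 25*(-43) = 2 + 1075 = 1077)
n(12)/(-60) + 92/R = -21/4/(-60) + 92/1077 = -21/4*(-1/60) + 92*(1/1077) = 7/80 + 92/1077 = 14899/86160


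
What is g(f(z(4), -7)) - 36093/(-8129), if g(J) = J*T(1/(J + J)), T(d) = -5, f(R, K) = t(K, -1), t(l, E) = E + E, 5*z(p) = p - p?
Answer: 117383/8129 ≈ 14.440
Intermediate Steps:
z(p) = 0 (z(p) = (p - p)/5 = (⅕)*0 = 0)
t(l, E) = 2*E
f(R, K) = -2 (f(R, K) = 2*(-1) = -2)
g(J) = -5*J (g(J) = J*(-5) = -5*J)
g(f(z(4), -7)) - 36093/(-8129) = -5*(-2) - 36093/(-8129) = 10 - 36093*(-1)/8129 = 10 - 1*(-36093/8129) = 10 + 36093/8129 = 117383/8129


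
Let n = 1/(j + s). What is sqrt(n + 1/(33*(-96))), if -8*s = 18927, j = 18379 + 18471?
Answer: I*sqrt(1520512109974)/72830472 ≈ 0.016931*I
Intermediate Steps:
j = 36850
s = -18927/8 (s = -1/8*18927 = -18927/8 ≈ -2365.9)
n = 8/275873 (n = 1/(36850 - 18927/8) = 1/(275873/8) = 8/275873 ≈ 2.8999e-5)
sqrt(n + 1/(33*(-96))) = sqrt(8/275873 + 1/(33*(-96))) = sqrt(8/275873 + 1/(-3168)) = sqrt(8/275873 - 1/3168) = sqrt(-250529/873965664) = I*sqrt(1520512109974)/72830472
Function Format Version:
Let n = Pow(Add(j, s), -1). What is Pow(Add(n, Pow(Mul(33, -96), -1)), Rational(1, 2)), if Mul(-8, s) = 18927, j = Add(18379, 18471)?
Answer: Mul(Rational(1, 72830472), I, Pow(1520512109974, Rational(1, 2))) ≈ Mul(0.016931, I)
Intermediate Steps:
j = 36850
s = Rational(-18927, 8) (s = Mul(Rational(-1, 8), 18927) = Rational(-18927, 8) ≈ -2365.9)
n = Rational(8, 275873) (n = Pow(Add(36850, Rational(-18927, 8)), -1) = Pow(Rational(275873, 8), -1) = Rational(8, 275873) ≈ 2.8999e-5)
Pow(Add(n, Pow(Mul(33, -96), -1)), Rational(1, 2)) = Pow(Add(Rational(8, 275873), Pow(Mul(33, -96), -1)), Rational(1, 2)) = Pow(Add(Rational(8, 275873), Pow(-3168, -1)), Rational(1, 2)) = Pow(Add(Rational(8, 275873), Rational(-1, 3168)), Rational(1, 2)) = Pow(Rational(-250529, 873965664), Rational(1, 2)) = Mul(Rational(1, 72830472), I, Pow(1520512109974, Rational(1, 2)))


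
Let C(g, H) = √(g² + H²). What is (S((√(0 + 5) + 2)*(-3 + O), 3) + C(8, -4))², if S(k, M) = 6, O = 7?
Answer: 116 + 48*√5 ≈ 223.33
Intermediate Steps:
C(g, H) = √(H² + g²)
(S((√(0 + 5) + 2)*(-3 + O), 3) + C(8, -4))² = (6 + √((-4)² + 8²))² = (6 + √(16 + 64))² = (6 + √80)² = (6 + 4*√5)²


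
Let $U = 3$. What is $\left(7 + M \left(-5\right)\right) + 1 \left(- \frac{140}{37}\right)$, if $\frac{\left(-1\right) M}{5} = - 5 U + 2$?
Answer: $- \frac{11906}{37} \approx -321.78$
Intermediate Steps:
$M = 65$ ($M = - 5 \left(\left(-5\right) 3 + 2\right) = - 5 \left(-15 + 2\right) = \left(-5\right) \left(-13\right) = 65$)
$\left(7 + M \left(-5\right)\right) + 1 \left(- \frac{140}{37}\right) = \left(7 + 65 \left(-5\right)\right) + 1 \left(- \frac{140}{37}\right) = \left(7 - 325\right) + 1 \left(\left(-140\right) \frac{1}{37}\right) = -318 + 1 \left(- \frac{140}{37}\right) = -318 - \frac{140}{37} = - \frac{11906}{37}$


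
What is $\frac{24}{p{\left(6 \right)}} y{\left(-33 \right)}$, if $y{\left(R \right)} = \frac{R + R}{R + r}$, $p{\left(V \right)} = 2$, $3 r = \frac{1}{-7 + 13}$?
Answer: $\frac{14256}{593} \approx 24.04$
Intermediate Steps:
$r = \frac{1}{18}$ ($r = \frac{1}{3 \left(-7 + 13\right)} = \frac{1}{3 \cdot 6} = \frac{1}{3} \cdot \frac{1}{6} = \frac{1}{18} \approx 0.055556$)
$y{\left(R \right)} = \frac{2 R}{\frac{1}{18} + R}$ ($y{\left(R \right)} = \frac{R + R}{R + \frac{1}{18}} = \frac{2 R}{\frac{1}{18} + R}$)
$\frac{24}{p{\left(6 \right)}} y{\left(-33 \right)} = \frac{24}{2} \cdot 36 \left(-33\right) \frac{1}{1 + 18 \left(-33\right)} = 24 \cdot \frac{1}{2} \cdot 36 \left(-33\right) \frac{1}{1 - 594} = 12 \cdot 36 \left(-33\right) \frac{1}{-593} = 12 \cdot 36 \left(-33\right) \left(- \frac{1}{593}\right) = 12 \cdot \frac{1188}{593} = \frac{14256}{593}$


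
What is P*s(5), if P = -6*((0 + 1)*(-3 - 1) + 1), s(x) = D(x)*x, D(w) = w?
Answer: 450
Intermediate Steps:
s(x) = x² (s(x) = x*x = x²)
P = 18 (P = -6*(1*(-4) + 1) = -6*(-4 + 1) = -6*(-3) = 18)
P*s(5) = 18*5² = 18*25 = 450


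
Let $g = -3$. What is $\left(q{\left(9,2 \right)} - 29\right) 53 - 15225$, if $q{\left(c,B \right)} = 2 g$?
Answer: $-17080$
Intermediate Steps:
$q{\left(c,B \right)} = -6$ ($q{\left(c,B \right)} = 2 \left(-3\right) = -6$)
$\left(q{\left(9,2 \right)} - 29\right) 53 - 15225 = \left(-6 - 29\right) 53 - 15225 = \left(-35\right) 53 - 15225 = -1855 - 15225 = -17080$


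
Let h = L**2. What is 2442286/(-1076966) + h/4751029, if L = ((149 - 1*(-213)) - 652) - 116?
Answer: -519356765669/232577122637 ≈ -2.2331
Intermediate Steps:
L = -406 (L = ((149 + 213) - 652) - 116 = (362 - 652) - 116 = -290 - 116 = -406)
h = 164836 (h = (-406)**2 = 164836)
2442286/(-1076966) + h/4751029 = 2442286/(-1076966) + 164836/4751029 = 2442286*(-1/1076966) + 164836*(1/4751029) = -111013/48953 + 164836/4751029 = -519356765669/232577122637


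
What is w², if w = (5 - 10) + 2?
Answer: 9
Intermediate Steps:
w = -3 (w = -5 + 2 = -3)
w² = (-3)² = 9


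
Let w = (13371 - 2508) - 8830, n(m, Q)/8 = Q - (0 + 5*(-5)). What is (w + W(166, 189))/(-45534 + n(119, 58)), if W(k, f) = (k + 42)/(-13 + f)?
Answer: -11188/246785 ≈ -0.045335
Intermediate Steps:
n(m, Q) = 200 + 8*Q (n(m, Q) = 8*(Q - (0 + 5*(-5))) = 8*(Q - (0 - 25)) = 8*(Q - 1*(-25)) = 8*(Q + 25) = 8*(25 + Q) = 200 + 8*Q)
W(k, f) = (42 + k)/(-13 + f)
w = 2033 (w = 10863 - 8830 = 2033)
(w + W(166, 189))/(-45534 + n(119, 58)) = (2033 + (42 + 166)/(-13 + 189))/(-45534 + (200 + 8*58)) = (2033 + 208/176)/(-45534 + (200 + 464)) = (2033 + (1/176)*208)/(-45534 + 664) = (2033 + 13/11)/(-44870) = (22376/11)*(-1/44870) = -11188/246785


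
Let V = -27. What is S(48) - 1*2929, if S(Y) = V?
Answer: -2956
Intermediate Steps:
S(Y) = -27
S(48) - 1*2929 = -27 - 1*2929 = -27 - 2929 = -2956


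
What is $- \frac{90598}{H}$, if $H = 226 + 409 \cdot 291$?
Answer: $- \frac{90598}{119245} \approx -0.75976$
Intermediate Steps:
$H = 119245$ ($H = 226 + 119019 = 119245$)
$- \frac{90598}{H} = - \frac{90598}{119245}$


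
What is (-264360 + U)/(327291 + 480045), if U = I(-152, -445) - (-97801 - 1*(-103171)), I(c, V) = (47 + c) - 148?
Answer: -269983/807336 ≈ -0.33441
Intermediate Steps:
I(c, V) = -101 + c
U = -5623 (U = (-101 - 152) - (-97801 - 1*(-103171)) = -253 - (-97801 + 103171) = -253 - 1*5370 = -253 - 5370 = -5623)
(-264360 + U)/(327291 + 480045) = (-264360 - 5623)/(327291 + 480045) = -269983/807336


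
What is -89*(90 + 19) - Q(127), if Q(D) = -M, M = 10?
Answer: -9691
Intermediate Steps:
Q(D) = -10 (Q(D) = -1*10 = -10)
-89*(90 + 19) - Q(127) = -89*(90 + 19) - 1*(-10) = -89*109 + 10 = -9701 + 10 = -9691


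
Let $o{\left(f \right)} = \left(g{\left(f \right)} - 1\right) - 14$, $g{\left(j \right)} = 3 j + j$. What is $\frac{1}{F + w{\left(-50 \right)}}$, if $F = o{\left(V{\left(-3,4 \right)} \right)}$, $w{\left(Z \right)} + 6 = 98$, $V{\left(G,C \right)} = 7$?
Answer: $\frac{1}{105} \approx 0.0095238$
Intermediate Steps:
$g{\left(j \right)} = 4 j$
$o{\left(f \right)} = -15 + 4 f$ ($o{\left(f \right)} = \left(4 f - 1\right) - 14 = \left(-1 + 4 f\right) - 14 = -15 + 4 f$)
$w{\left(Z \right)} = 92$ ($w{\left(Z \right)} = -6 + 98 = 92$)
$F = 13$ ($F = -15 + 4 \cdot 7 = -15 + 28 = 13$)
$\frac{1}{F + w{\left(-50 \right)}} = \frac{1}{13 + 92} = \frac{1}{105}$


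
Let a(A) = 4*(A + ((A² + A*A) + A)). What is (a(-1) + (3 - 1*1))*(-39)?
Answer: -78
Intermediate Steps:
a(A) = 8*A + 8*A² (a(A) = 4*(A + ((A² + A²) + A)) = 4*(A + (2*A² + A)) = 4*(A + (A + 2*A²)) = 4*(2*A + 2*A²) = 8*A + 8*A²)
(a(-1) + (3 - 1*1))*(-39) = (8*(-1)*(1 - 1) + (3 - 1*1))*(-39) = (8*(-1)*0 + (3 - 1))*(-39) = (0 + 2)*(-39) = 2*(-39) = -78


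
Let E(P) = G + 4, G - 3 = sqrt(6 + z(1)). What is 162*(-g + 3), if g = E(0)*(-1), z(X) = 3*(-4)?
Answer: 1620 + 162*I*sqrt(6) ≈ 1620.0 + 396.82*I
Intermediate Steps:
z(X) = -12
G = 3 + I*sqrt(6) (G = 3 + sqrt(6 - 12) = 3 + sqrt(-6) = 3 + I*sqrt(6) ≈ 3.0 + 2.4495*I)
E(P) = 7 + I*sqrt(6) (E(P) = (3 + I*sqrt(6)) + 4 = 7 + I*sqrt(6))
g = -7 - I*sqrt(6) (g = (7 + I*sqrt(6))*(-1) = -7 - I*sqrt(6) ≈ -7.0 - 2.4495*I)
162*(-g + 3) = 162*(-(-7 - I*sqrt(6)) + 3) = 162*((7 + I*sqrt(6)) + 3) = 162*(10 + I*sqrt(6)) = 1620 + 162*I*sqrt(6)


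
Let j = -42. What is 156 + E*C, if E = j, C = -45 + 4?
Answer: 1878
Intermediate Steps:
C = -41
E = -42
156 + E*C = 156 - 42*(-41) = 156 + 1722 = 1878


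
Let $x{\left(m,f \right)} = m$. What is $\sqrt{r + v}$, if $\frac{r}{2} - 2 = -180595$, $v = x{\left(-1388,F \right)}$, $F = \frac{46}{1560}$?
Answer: $3 i \sqrt{40286} \approx 602.14 i$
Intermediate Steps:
$F = \frac{23}{780}$ ($F = 46 \cdot \frac{1}{1560} = \frac{23}{780} \approx 0.029487$)
$v = -1388$
$r = -361186$ ($r = 4 + 2 \left(-180595\right) = 4 - 361190 = -361186$)
$\sqrt{r + v} = \sqrt{-361186 - 1388} = \sqrt{-362574} = 3 i \sqrt{40286}$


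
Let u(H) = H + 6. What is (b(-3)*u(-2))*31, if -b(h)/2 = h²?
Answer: -2232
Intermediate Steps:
b(h) = -2*h²
u(H) = 6 + H
(b(-3)*u(-2))*31 = ((-2*(-3)²)*(6 - 2))*31 = (-2*9*4)*31 = -18*4*31 = -72*31 = -2232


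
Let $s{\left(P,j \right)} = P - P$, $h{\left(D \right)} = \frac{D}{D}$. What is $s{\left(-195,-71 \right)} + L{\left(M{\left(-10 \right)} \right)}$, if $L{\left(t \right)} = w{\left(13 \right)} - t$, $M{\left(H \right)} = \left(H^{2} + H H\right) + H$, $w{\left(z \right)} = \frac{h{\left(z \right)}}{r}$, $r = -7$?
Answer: $- \frac{1331}{7} \approx -190.14$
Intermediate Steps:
$h{\left(D \right)} = 1$
$s{\left(P,j \right)} = 0$
$w{\left(z \right)} = - \frac{1}{7}$ ($w{\left(z \right)} = 1 \frac{1}{-7} = 1 \left(- \frac{1}{7}\right) = - \frac{1}{7}$)
$M{\left(H \right)} = H + 2 H^{2}$ ($M{\left(H \right)} = \left(H^{2} + H^{2}\right) + H = 2 H^{2} + H = H + 2 H^{2}$)
$L{\left(t \right)} = - \frac{1}{7} - t$
$s{\left(-195,-71 \right)} + L{\left(M{\left(-10 \right)} \right)} = 0 - \left(\frac{1}{7} - 10 \left(1 + 2 \left(-10\right)\right)\right) = 0 - \left(\frac{1}{7} - 10 \left(1 - 20\right)\right) = 0 - \left(\frac{1}{7} - -190\right) = 0 - \frac{1331}{7} = - \frac{1331}{7}$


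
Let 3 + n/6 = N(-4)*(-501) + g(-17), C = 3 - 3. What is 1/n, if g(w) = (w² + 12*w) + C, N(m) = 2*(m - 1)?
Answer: 1/30552 ≈ 3.2731e-5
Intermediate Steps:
N(m) = -2 + 2*m (N(m) = 2*(-1 + m) = -2 + 2*m)
C = 0
g(w) = w² + 12*w (g(w) = (w² + 12*w) + 0 = w² + 12*w)
n = 30552 (n = -18 + 6*((-2 + 2*(-4))*(-501) - 17*(12 - 17)) = -18 + 6*((-2 - 8)*(-501) - 17*(-5)) = -18 + 6*(-10*(-501) + 85) = -18 + 6*(5010 + 85) = -18 + 6*5095 = -18 + 30570 = 30552)
1/n = 1/30552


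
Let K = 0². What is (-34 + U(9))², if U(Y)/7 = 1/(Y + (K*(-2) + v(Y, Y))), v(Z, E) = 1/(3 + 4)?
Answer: 4524129/4096 ≈ 1104.5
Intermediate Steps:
v(Z, E) = ⅐ (v(Z, E) = 1/7 = ⅐)
K = 0
U(Y) = 7/(⅐ + Y) (U(Y) = 7/(Y + (0*(-2) + ⅐)) = 7/(Y + (0 + ⅐)) = 7/(Y + ⅐) = 7/(⅐ + Y))
(-34 + U(9))² = (-34 + 49/(1 + 7*9))² = (-34 + 49/(1 + 63))² = (-34 + 49/64)² = (-2127/64)² = 4524129/4096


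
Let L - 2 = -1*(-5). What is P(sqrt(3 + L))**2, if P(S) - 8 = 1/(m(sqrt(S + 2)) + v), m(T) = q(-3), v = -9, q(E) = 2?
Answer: 3025/49 ≈ 61.735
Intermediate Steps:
L = 7 (L = 2 - 1*(-5) = 2 + 5 = 7)
m(T) = 2
P(S) = 55/7 (P(S) = 8 + 1/(2 - 9) = 8 + 1/(-7) = 8 - 1/7 = 55/7)
P(sqrt(3 + L))**2 = (55/7)**2 = 3025/49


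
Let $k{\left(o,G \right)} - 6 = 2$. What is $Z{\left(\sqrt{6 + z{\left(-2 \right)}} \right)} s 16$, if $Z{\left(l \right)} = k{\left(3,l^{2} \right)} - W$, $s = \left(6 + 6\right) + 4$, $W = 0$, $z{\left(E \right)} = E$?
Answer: $2048$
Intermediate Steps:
$k{\left(o,G \right)} = 8$ ($k{\left(o,G \right)} = 6 + 2 = 8$)
$s = 16$ ($s = 12 + 4 = 16$)
$Z{\left(l \right)} = 8$ ($Z{\left(l \right)} = 8 - 0 = 8 + 0 = 8$)
$Z{\left(\sqrt{6 + z{\left(-2 \right)}} \right)} s 16 = 8 \cdot 16 \cdot 16 = 128 \cdot 16 = 2048$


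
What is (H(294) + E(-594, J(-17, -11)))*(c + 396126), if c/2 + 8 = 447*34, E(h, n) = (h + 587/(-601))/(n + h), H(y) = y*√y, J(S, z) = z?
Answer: 152510441986/363605 + 877749348*√6 ≈ 2.1505e+9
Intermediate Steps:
H(y) = y^(3/2)
E(h, n) = (-587/601 + h)/(h + n) (E(h, n) = (h + 587*(-1/601))/(h + n) = (h - 587/601)/(h + n) = (-587/601 + h)/(h + n))
c = 30380 (c = -16 + 2*(447*34) = -16 + 2*15198 = -16 + 30396 = 30380)
(H(294) + E(-594, J(-17, -11)))*(c + 396126) = (294^(3/2) + (-587/601 - 594)/(-594 - 11))*(30380 + 396126) = (2058*√6 - 357581/601/(-605))*426506 = (2058*√6 - 1/605*(-357581/601))*426506 = (2058*√6 + 357581/363605)*426506 = (357581/363605 + 2058*√6)*426506 = 152510441986/363605 + 877749348*√6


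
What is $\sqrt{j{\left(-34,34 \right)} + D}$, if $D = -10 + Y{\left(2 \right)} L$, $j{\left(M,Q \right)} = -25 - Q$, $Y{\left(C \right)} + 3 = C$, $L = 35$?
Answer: $2 i \sqrt{26} \approx 10.198 i$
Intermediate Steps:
$Y{\left(C \right)} = -3 + C$
$D = -45$ ($D = -10 + \left(-3 + 2\right) 35 = -10 - 35 = -45$)
$\sqrt{j{\left(-34,34 \right)} + D} = \sqrt{\left(-25 - 34\right) - 45} = \sqrt{-59 - 45} = \sqrt{-104} = 2 i \sqrt{26}$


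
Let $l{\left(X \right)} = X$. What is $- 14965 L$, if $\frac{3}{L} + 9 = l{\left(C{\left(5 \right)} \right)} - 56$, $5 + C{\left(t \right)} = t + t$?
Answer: $\frac{2993}{4} \approx 748.25$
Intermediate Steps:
$C{\left(t \right)} = -5 + 2 t$ ($C{\left(t \right)} = -5 + \left(t + t\right) = -5 + 2 t$)
$L = - \frac{1}{20}$ ($L = \frac{3}{-9 + \left(\left(-5 + 2 \cdot 5\right) - 56\right)} = \frac{3}{-9 + \left(\left(-5 + 10\right) - 56\right)} = \frac{3}{-9 + \left(5 - 56\right)} = \frac{3}{-9 - 51} = \frac{3}{-60} = 3 \left(- \frac{1}{60}\right) = - \frac{1}{20} \approx -0.05$)
$- 14965 L = \left(-14965\right) \left(- \frac{1}{20}\right) = \frac{2993}{4}$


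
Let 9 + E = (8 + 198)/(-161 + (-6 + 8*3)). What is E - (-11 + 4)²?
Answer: -8500/143 ≈ -59.441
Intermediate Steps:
E = -1493/143 (E = -9 + (8 + 198)/(-161 + (-6 + 8*3)) = -9 + 206/(-161 + (-6 + 24)) = -9 + 206/(-161 + 18) = -9 + 206/(-143) = -9 + 206*(-1/143) = -9 - 206/143 = -1493/143 ≈ -10.441)
E - (-11 + 4)² = -1493/143 - (-11 + 4)² = -1493/143 - 1*(-7)² = -1493/143 - 1*49 = -1493/143 - 49 = -8500/143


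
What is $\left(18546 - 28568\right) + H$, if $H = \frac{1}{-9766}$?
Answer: $- \frac{97874853}{9766} \approx -10022.0$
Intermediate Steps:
$H = - \frac{1}{9766} \approx -0.0001024$
$\left(18546 - 28568\right) + H = \left(18546 - 28568\right) - \frac{1}{9766} = -10022 - \frac{1}{9766} = - \frac{97874853}{9766}$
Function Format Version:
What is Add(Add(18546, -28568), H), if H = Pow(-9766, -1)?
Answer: Rational(-97874853, 9766) ≈ -10022.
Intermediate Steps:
H = Rational(-1, 9766) ≈ -0.00010240
Add(Add(18546, -28568), H) = Add(Add(18546, -28568), Rational(-1, 9766)) = Add(-10022, Rational(-1, 9766)) = Rational(-97874853, 9766)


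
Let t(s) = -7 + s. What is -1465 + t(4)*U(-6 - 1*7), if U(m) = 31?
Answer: -1558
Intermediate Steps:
-1465 + t(4)*U(-6 - 1*7) = -1465 + (-7 + 4)*31 = -1465 - 3*31 = -1465 - 93 = -1558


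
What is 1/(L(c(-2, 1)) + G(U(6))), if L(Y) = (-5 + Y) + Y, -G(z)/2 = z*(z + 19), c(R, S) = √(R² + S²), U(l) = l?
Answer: -61/18601 - 2*√5/93005 ≈ -0.0033275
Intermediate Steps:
G(z) = -2*z*(19 + z) (G(z) = -2*z*(z + 19) = -2*z*(19 + z))
L(Y) = -5 + 2*Y
1/(L(c(-2, 1)) + G(U(6))) = 1/((-5 + 2*√((-2)² + 1²)) - 2*6*(19 + 6)) = 1/((-5 + 2*√(4 + 1)) - 2*6*25) = 1/((-5 + 2*√5) - 300) = 1/(-305 + 2*√5)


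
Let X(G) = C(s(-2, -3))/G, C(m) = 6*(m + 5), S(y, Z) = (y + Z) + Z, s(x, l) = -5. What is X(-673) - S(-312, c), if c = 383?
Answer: -454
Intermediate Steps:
S(y, Z) = y + 2*Z (S(y, Z) = (Z + y) + Z = y + 2*Z)
C(m) = 30 + 6*m (C(m) = 6*(5 + m) = 30 + 6*m)
X(G) = 0 (X(G) = (30 + 6*(-5))/G = (30 - 30)/G = 0/G = 0)
X(-673) - S(-312, c) = 0 - (-312 + 2*383) = 0 - (-312 + 766) = 0 - 1*454 = 0 - 454 = -454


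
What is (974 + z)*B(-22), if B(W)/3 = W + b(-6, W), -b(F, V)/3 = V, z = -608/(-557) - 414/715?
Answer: 4657253904/36205 ≈ 1.2864e+5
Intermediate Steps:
z = 204122/398255 (z = -608*(-1/557) - 414*1/715 = 608/557 - 414/715 = 204122/398255 ≈ 0.51254)
b(F, V) = -3*V
B(W) = -6*W (B(W) = 3*(W - 3*W) = 3*(-2*W) = -6*W)
(974 + z)*B(-22) = (974 + 204122/398255)*(-6*(-22)) = (388104492/398255)*132 = 4657253904/36205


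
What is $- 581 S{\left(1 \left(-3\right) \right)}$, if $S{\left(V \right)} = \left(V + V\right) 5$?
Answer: $17430$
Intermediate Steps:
$S{\left(V \right)} = 10 V$ ($S{\left(V \right)} = 2 V 5 = 10 V$)
$- 581 S{\left(1 \left(-3\right) \right)} = - 581 \cdot 10 \cdot 1 \left(-3\right) = - 581 \cdot 10 \left(-3\right) = \left(-581\right) \left(-30\right) = 17430$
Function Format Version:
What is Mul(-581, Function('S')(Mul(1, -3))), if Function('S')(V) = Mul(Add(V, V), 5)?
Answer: 17430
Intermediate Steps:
Function('S')(V) = Mul(10, V) (Function('S')(V) = Mul(Mul(2, V), 5) = Mul(10, V))
Mul(-581, Function('S')(Mul(1, -3))) = Mul(-581, Mul(10, Mul(1, -3))) = Mul(-581, Mul(10, -3)) = Mul(-581, -30) = 17430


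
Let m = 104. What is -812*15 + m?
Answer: -12076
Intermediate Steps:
-812*15 + m = -812*15 + 104 = -116*105 + 104 = -12180 + 104 = -12076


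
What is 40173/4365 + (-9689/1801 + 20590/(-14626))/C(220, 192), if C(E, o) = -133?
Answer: 332213407469/35897613045 ≈ 9.2545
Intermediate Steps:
40173/4365 + (-9689/1801 + 20590/(-14626))/C(220, 192) = 40173/4365 + (-9689/1801 + 20590/(-14626))/(-133) = 40173*(1/4365) + (-9689*1/1801 + 20590*(-1/14626))*(-1/133) = 13391/1455 + (-9689/1801 - 145/103)*(-1/133) = 13391/1455 - 1259112/185503*(-1/133) = 13391/1455 + 1259112/24671899 = 332213407469/35897613045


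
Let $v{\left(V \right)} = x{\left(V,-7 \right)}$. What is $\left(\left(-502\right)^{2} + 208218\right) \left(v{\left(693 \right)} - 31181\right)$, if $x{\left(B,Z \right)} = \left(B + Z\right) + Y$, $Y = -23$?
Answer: $-14045054996$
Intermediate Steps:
$x{\left(B,Z \right)} = -23 + B + Z$ ($x{\left(B,Z \right)} = \left(B + Z\right) - 23 = -23 + B + Z$)
$v{\left(V \right)} = -30 + V$ ($v{\left(V \right)} = -23 + V - 7 = -30 + V$)
$\left(\left(-502\right)^{2} + 208218\right) \left(v{\left(693 \right)} - 31181\right) = \left(\left(-502\right)^{2} + 208218\right) \left(\left(-30 + 693\right) - 31181\right) = \left(252004 + 208218\right) \left(663 - 31181\right) = 460222 \left(-30518\right) = -14045054996$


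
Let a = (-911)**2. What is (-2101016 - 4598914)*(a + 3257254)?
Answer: -27383786397750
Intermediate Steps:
a = 829921
(-2101016 - 4598914)*(a + 3257254) = (-2101016 - 4598914)*(829921 + 3257254) = -6699930*4087175 = -27383786397750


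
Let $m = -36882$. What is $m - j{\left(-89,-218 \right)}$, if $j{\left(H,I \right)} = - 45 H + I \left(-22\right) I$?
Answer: $1004641$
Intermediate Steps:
$j{\left(H,I \right)} = - 45 H - 22 I^{2}$ ($j{\left(H,I \right)} = - 45 H + - 22 I I = - 45 H - 22 I^{2}$)
$m - j{\left(-89,-218 \right)} = -36882 - \left(\left(-45\right) \left(-89\right) - 22 \left(-218\right)^{2}\right) = -36882 - \left(4005 - 1045528\right) = -36882 - -1041523 = -36882 + 1041523 = 1004641$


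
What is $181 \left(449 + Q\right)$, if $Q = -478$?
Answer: $-5249$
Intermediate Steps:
$181 \left(449 + Q\right) = 181 \left(449 - 478\right) = 181 \left(-29\right) = -5249$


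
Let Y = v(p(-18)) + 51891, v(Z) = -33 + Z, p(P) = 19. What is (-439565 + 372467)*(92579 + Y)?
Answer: -9692708688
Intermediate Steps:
Y = 51877 (Y = (-33 + 19) + 51891 = -14 + 51891 = 51877)
(-439565 + 372467)*(92579 + Y) = (-439565 + 372467)*(92579 + 51877) = -67098*144456 = -9692708688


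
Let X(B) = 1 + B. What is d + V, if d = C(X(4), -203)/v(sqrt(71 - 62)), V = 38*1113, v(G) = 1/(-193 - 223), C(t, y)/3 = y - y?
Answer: 42294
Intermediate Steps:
C(t, y) = 0 (C(t, y) = 3*(y - y) = 3*0 = 0)
v(G) = -1/416 (v(G) = 1/(-416) = -1/416)
V = 42294
d = 0 (d = 0/(-1/416) = 0*(-416) = 0)
d + V = 0 + 42294 = 42294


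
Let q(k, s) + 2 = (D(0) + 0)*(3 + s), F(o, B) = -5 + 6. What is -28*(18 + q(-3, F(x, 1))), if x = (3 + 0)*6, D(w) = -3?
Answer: -112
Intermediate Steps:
x = 18 (x = 3*6 = 18)
F(o, B) = 1
q(k, s) = -11 - 3*s (q(k, s) = -2 + (-3 + 0)*(3 + s) = -2 - 3*(3 + s) = -2 + (-9 - 3*s) = -11 - 3*s)
-28*(18 + q(-3, F(x, 1))) = -28*(18 + (-11 - 3*1)) = -28*(18 + (-11 - 3)) = -28*(18 - 14) = -28*4 = -112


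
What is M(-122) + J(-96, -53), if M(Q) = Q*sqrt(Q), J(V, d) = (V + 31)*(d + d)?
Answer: 6890 - 122*I*sqrt(122) ≈ 6890.0 - 1347.5*I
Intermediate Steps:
J(V, d) = 2*d*(31 + V) (J(V, d) = (31 + V)*(2*d) = 2*d*(31 + V))
M(Q) = Q**(3/2)
M(-122) + J(-96, -53) = (-122)**(3/2) + 2*(-53)*(31 - 96) = -122*I*sqrt(122) + 2*(-53)*(-65) = -122*I*sqrt(122) + 6890 = 6890 - 122*I*sqrt(122)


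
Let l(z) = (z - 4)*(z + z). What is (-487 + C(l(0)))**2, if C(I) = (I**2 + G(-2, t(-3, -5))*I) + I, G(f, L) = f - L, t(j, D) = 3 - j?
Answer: 237169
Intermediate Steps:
l(z) = 2*z*(-4 + z) (l(z) = (-4 + z)*(2*z) = 2*z*(-4 + z))
C(I) = I**2 - 7*I (C(I) = (I**2 + (-2 - (3 - 1*(-3)))*I) + I = (I**2 + (-2 - (3 + 3))*I) + I = (I**2 + (-2 - 1*6)*I) + I = (I**2 + (-2 - 6)*I) + I = (I**2 - 8*I) + I = I**2 - 7*I)
(-487 + C(l(0)))**2 = (-487 + (2*0*(-4 + 0))*(-7 + 2*0*(-4 + 0)))**2 = (-487 + (2*0*(-4))*(-7 + 2*0*(-4)))**2 = (-487 + 0*(-7 + 0))**2 = (-487 + 0*(-7))**2 = (-487 + 0)**2 = (-487)**2 = 237169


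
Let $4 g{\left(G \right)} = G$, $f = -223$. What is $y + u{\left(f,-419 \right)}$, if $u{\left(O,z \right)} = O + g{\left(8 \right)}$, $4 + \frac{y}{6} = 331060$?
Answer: $1986115$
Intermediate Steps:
$y = 1986336$ ($y = -24 + 6 \cdot 331060 = -24 + 1986360 = 1986336$)
$g{\left(G \right)} = \frac{G}{4}$
$u{\left(O,z \right)} = 2 + O$ ($u{\left(O,z \right)} = O + \frac{1}{4} \cdot 8 = O + 2 = 2 + O$)
$y + u{\left(f,-419 \right)} = 1986336 + \left(2 - 223\right) = 1986336 - 221 = 1986115$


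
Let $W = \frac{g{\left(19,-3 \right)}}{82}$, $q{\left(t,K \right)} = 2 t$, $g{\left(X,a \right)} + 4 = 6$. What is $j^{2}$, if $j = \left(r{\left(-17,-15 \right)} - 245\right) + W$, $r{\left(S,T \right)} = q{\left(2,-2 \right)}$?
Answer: $\frac{97614400}{1681} \approx 58069.0$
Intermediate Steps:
$g{\left(X,a \right)} = 2$ ($g{\left(X,a \right)} = -4 + 6 = 2$)
$W = \frac{1}{41}$ ($W = \frac{2}{82} = 2 \cdot \frac{1}{82} = \frac{1}{41} \approx 0.02439$)
$r{\left(S,T \right)} = 4$ ($r{\left(S,T \right)} = 2 \cdot 2 = 4$)
$j = - \frac{9880}{41}$ ($j = \left(4 - 245\right) + \frac{1}{41} = -241 + \frac{1}{41} = - \frac{9880}{41} \approx -240.98$)
$j^{2} = \left(- \frac{9880}{41}\right)^{2} = \frac{97614400}{1681}$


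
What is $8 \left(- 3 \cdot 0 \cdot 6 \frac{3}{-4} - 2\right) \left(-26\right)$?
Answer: $416$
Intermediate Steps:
$8 \left(- 3 \cdot 0 \cdot 6 \frac{3}{-4} - 2\right) \left(-26\right) = 8 \left(- 3 \cdot 0 \cdot 3 \left(- \frac{1}{4}\right) - 2\right) \left(-26\right) = 8 \left(- 3 \cdot 0 \left(- \frac{3}{4}\right) - 2\right) \left(-26\right) = 8 \left(\left(-3\right) 0 - 2\right) \left(-26\right) = 8 \left(0 - 2\right) \left(-26\right) = 8 \left(-2\right) \left(-26\right) = \left(-16\right) \left(-26\right) = 416$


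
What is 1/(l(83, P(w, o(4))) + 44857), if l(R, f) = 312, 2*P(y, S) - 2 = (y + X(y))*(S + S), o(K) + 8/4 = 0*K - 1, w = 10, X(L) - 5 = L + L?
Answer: 1/45169 ≈ 2.2139e-5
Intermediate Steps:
X(L) = 5 + 2*L (X(L) = 5 + (L + L) = 5 + 2*L)
o(K) = -3 (o(K) = -2 + (0*K - 1) = -2 + (0 - 1) = -2 - 1 = -3)
P(y, S) = 1 + S*(5 + 3*y) (P(y, S) = 1 + ((y + (5 + 2*y))*(S + S))/2 = 1 + ((5 + 3*y)*(2*S))/2 = 1 + (2*S*(5 + 3*y))/2 = 1 + S*(5 + 3*y))
1/(l(83, P(w, o(4))) + 44857) = 1/(312 + 44857) = 1/45169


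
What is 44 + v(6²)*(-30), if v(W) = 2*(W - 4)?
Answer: -1876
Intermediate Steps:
v(W) = -8 + 2*W (v(W) = 2*(-4 + W) = -8 + 2*W)
44 + v(6²)*(-30) = 44 + (-8 + 2*6²)*(-30) = 44 + (-8 + 2*36)*(-30) = 44 + (-8 + 72)*(-30) = 44 + 64*(-30) = 44 - 1920 = -1876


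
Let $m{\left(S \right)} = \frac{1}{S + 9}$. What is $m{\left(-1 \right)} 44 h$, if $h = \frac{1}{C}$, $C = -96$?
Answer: $- \frac{11}{192} \approx -0.057292$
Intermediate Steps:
$m{\left(S \right)} = \frac{1}{9 + S}$
$h = - \frac{1}{96}$ ($h = \frac{1}{-96} = - \frac{1}{96} \approx -0.010417$)
$m{\left(-1 \right)} 44 h = \frac{1}{9 - 1} \cdot 44 \left(- \frac{1}{96}\right) = \frac{1}{8} \cdot 44 \left(- \frac{1}{96}\right) = \frac{11}{2} \left(- \frac{1}{96}\right) = - \frac{11}{192}$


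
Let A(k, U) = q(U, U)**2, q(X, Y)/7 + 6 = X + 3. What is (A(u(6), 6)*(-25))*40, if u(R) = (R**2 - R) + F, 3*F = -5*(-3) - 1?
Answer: -441000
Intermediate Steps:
F = 14/3 (F = (-5*(-3) - 1)/3 = (15 - 1)/3 = (1/3)*14 = 14/3 ≈ 4.6667)
q(X, Y) = -21 + 7*X (q(X, Y) = -42 + 7*(X + 3) = -42 + 7*(3 + X) = -42 + (21 + 7*X) = -21 + 7*X)
u(R) = 14/3 + R**2 - R (u(R) = (R**2 - R) + 14/3 = 14/3 + R**2 - R)
A(k, U) = (-21 + 7*U)**2
(A(u(6), 6)*(-25))*40 = ((49*(-3 + 6)**2)*(-25))*40 = ((49*3**2)*(-25))*40 = ((49*9)*(-25))*40 = (441*(-25))*40 = -11025*40 = -441000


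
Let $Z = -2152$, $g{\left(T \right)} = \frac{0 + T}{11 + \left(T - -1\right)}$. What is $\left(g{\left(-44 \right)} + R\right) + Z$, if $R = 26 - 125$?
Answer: $- \frac{17997}{8} \approx -2249.6$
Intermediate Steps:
$g{\left(T \right)} = \frac{T}{12 + T}$ ($g{\left(T \right)} = \frac{T}{11 + \left(T + 1\right)} = \frac{T}{11 + \left(1 + T\right)} = \frac{T}{12 + T}$)
$R = -99$ ($R = 26 - 125 = -99$)
$\left(g{\left(-44 \right)} + R\right) + Z = \left(- \frac{44}{12 - 44} - 99\right) - 2152 = \left(- \frac{44}{-32} - 99\right) - 2152 = \left(\left(-44\right) \left(- \frac{1}{32}\right) - 99\right) - 2152 = \left(\frac{11}{8} - 99\right) - 2152 = - \frac{781}{8} - 2152 = - \frac{17997}{8}$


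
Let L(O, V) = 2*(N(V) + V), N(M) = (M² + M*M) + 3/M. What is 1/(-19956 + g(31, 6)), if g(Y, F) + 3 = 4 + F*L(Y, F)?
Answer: -1/19013 ≈ -5.2596e-5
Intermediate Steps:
N(M) = 2*M² + 3/M (N(M) = (M² + M²) + 3/M = 2*M² + 3/M)
L(O, V) = 2*V + 2*(3 + 2*V³)/V (L(O, V) = 2*((3 + 2*V³)/V + V) = 2*(V + (3 + 2*V³)/V) = 2*V + 2*(3 + 2*V³)/V)
g(Y, F) = 1 + F*(2*F + 4*F² + 6/F) (g(Y, F) = -3 + (4 + F*(2*F + 4*F² + 6/F)) = 1 + F*(2*F + 4*F² + 6/F))
1/(-19956 + g(31, 6)) = 1/(-19956 + (7 + 2*6² + 4*6³)) = 1/(-19956 + (7 + 2*36 + 4*216)) = 1/(-19956 + (7 + 72 + 864)) = 1/(-19956 + 943) = 1/(-19013) = -1/19013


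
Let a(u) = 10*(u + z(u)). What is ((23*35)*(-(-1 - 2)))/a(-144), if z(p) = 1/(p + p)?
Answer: -69552/41473 ≈ -1.6770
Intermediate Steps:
z(p) = 1/(2*p)
a(u) = 5/u + 10*u (a(u) = 10*(u + 1/(2*u)) = 5/u + 10*u)
((23*35)*(-(-1 - 2)))/a(-144) = ((23*35)*(-(-1 - 2)))/(5/(-144) + 10*(-144)) = (805*(-1*(-3)))/(5*(-1/144) - 1440) = (805*3)/(-5/144 - 1440) = 2415/(-207365/144) = 2415*(-144/207365) = -69552/41473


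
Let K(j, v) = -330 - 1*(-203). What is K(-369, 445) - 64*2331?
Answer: -149311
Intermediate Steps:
K(j, v) = -127 (K(j, v) = -330 + 203 = -127)
K(-369, 445) - 64*2331 = -127 - 64*2331 = -127 - 1*149184 = -127 - 149184 = -149311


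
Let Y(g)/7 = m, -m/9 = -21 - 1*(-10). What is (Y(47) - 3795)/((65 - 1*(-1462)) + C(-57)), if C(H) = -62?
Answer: -3102/1465 ≈ -2.1174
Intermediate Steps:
m = 99 (m = -9*(-21 - 1*(-10)) = -9*(-21 + 10) = -9*(-11) = 99)
Y(g) = 693 (Y(g) = 7*99 = 693)
(Y(47) - 3795)/((65 - 1*(-1462)) + C(-57)) = (693 - 3795)/((65 - 1*(-1462)) - 62) = -3102/((65 + 1462) - 62) = -3102/(1527 - 62) = -3102/1465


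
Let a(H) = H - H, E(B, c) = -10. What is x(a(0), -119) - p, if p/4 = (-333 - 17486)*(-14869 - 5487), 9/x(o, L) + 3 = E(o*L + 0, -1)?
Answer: -18861625337/13 ≈ -1.4509e+9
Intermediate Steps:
a(H) = 0
x(o, L) = -9/13 (x(o, L) = 9/(-3 - 10) = 9/(-13) = 9*(-1/13) = -9/13)
p = 1450894256 (p = 4*((-333 - 17486)*(-14869 - 5487)) = 4*(-17819*(-20356)) = 4*362723564 = 1450894256)
x(a(0), -119) - p = -9/13 - 1*1450894256 = -9/13 - 1450894256 = -18861625337/13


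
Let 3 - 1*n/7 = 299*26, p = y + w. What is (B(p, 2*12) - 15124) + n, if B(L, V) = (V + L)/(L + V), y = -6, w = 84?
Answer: -69520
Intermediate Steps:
p = 78 (p = -6 + 84 = 78)
B(L, V) = 1 (B(L, V) = (L + V)/(L + V) = 1)
n = -54397 (n = 21 - 2093*26 = 21 - 7*7774 = 21 - 54418 = -54397)
(B(p, 2*12) - 15124) + n = (1 - 15124) - 54397 = -15123 - 54397 = -69520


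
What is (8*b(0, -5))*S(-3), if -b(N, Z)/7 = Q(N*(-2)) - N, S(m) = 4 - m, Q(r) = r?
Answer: 0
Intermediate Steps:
b(N, Z) = 21*N (b(N, Z) = -7*(N*(-2) - N) = -7*(-2*N - N) = -(-21)*N = 21*N)
(8*b(0, -5))*S(-3) = (8*(21*0))*(4 - 1*(-3)) = (8*0)*(4 + 3) = 0*7 = 0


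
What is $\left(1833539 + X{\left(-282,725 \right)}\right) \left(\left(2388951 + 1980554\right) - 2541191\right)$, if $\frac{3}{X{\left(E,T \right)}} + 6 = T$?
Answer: $\frac{2410292937198816}{719} \approx 3.3523 \cdot 10^{12}$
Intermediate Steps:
$X{\left(E,T \right)} = \frac{3}{-6 + T}$
$\left(1833539 + X{\left(-282,725 \right)}\right) \left(\left(2388951 + 1980554\right) - 2541191\right) = \left(1833539 + \frac{3}{-6 + 725}\right) \left(\left(2388951 + 1980554\right) - 2541191\right) = \left(1833539 + \frac{3}{719}\right) \left(4369505 - 2541191\right) = \left(1833539 + 3 \cdot \frac{1}{719}\right) 1828314 = \left(1833539 + \frac{3}{719}\right) 1828314 = \frac{1318314544}{719} \cdot 1828314 = \frac{2410292937198816}{719}$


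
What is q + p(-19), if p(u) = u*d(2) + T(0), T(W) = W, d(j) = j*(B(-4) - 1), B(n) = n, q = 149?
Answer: 339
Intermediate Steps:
d(j) = -5*j (d(j) = j*(-4 - 1) = j*(-5) = -5*j)
p(u) = -10*u (p(u) = u*(-5*2) + 0 = u*(-10) + 0 = -10*u + 0 = -10*u)
q + p(-19) = 149 - 10*(-19) = 149 + 190 = 339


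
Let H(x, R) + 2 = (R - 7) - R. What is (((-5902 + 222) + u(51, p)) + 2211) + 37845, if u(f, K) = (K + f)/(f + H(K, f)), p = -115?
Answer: 721864/21 ≈ 34375.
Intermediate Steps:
H(x, R) = -9 (H(x, R) = -2 + ((R - 7) - R) = -2 + ((-7 + R) - R) = -2 - 7 = -9)
u(f, K) = (K + f)/(-9 + f) (u(f, K) = (K + f)/(f - 9) = (K + f)/(-9 + f))
(((-5902 + 222) + u(51, p)) + 2211) + 37845 = (((-5902 + 222) + (-115 + 51)/(-9 + 51)) + 2211) + 37845 = ((-5680 - 64/42) + 2211) + 37845 = ((-5680 + (1/42)*(-64)) + 2211) + 37845 = ((-5680 - 32/21) + 2211) + 37845 = (-119312/21 + 2211) + 37845 = -72881/21 + 37845 = 721864/21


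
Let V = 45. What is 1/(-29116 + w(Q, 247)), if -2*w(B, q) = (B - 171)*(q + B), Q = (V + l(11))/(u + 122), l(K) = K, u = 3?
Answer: -31250/250457011 ≈ -0.00012477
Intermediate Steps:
Q = 56/125 (Q = (45 + 11)/(3 + 122) = 56/125 ≈ 0.44800)
w(B, q) = -(-171 + B)*(B + q)/2 (w(B, q) = -(B - 171)*(q + B)/2 = -(-171 + B)*(B + q)/2)
1/(-29116 + w(Q, 247)) = 1/(-29116 + (-(56/125)²/2 + (171/2)*(56/125) + (171/2)*247 - ½*56/125*247)) = 1/(-29116 + (-½*3136/15625 + 4788/125 + 42237/2 - 6916/125)) = 1/(-29116 + (-1568/15625 + 4788/125 + 42237/2 - 6916/125)) = 1/(-29116 + 659417989/31250) = 1/(-250457011/31250) = -31250/250457011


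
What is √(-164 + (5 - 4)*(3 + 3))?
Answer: I*√158 ≈ 12.57*I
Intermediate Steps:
√(-164 + (5 - 4)*(3 + 3)) = √(-164 + 1*6) = √(-164 + 6) = √(-158) = I*√158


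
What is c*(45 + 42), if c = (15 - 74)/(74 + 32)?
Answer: -5133/106 ≈ -48.424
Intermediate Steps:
c = -59/106 ≈ -0.55660
c*(45 + 42) = -59*(45 + 42)/106 = -59/106*87 = -5133/106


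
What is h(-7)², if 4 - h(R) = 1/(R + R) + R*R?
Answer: 395641/196 ≈ 2018.6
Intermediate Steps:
h(R) = 4 - R² - 1/(2*R) (h(R) = 4 - (1/(R + R) + R*R) = 4 - (1/(2*R) + R²) = 4 - (R² + 1/(2*R)) = 4 + (-R² - 1/(2*R)) = 4 - R² - 1/(2*R))
h(-7)² = (4 - 1*(-7)² - ½/(-7))² = (4 - 1*49 - ½*(-⅐))² = (4 - 49 + 1/14)² = (-629/14)² = 395641/196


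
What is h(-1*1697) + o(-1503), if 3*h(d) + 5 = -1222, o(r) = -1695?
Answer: -2104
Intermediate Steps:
h(d) = -409 (h(d) = -5/3 + (1/3)*(-1222) = -5/3 - 1222/3 = -409)
h(-1*1697) + o(-1503) = -409 - 1695 = -2104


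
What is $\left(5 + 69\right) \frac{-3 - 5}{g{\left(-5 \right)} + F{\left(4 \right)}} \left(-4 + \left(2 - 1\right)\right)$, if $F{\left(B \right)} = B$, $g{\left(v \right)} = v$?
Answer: $-1776$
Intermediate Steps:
$\left(5 + 69\right) \frac{-3 - 5}{g{\left(-5 \right)} + F{\left(4 \right)}} \left(-4 + \left(2 - 1\right)\right) = \left(5 + 69\right) \frac{-3 - 5}{-5 + 4} \left(-4 + \left(2 - 1\right)\right) = 74 - \frac{8}{-1} \left(-4 + 1\right) = 74 \left(-8\right) \left(-1\right) \left(-3\right) = 74 \cdot 8 \left(-3\right) = 74 \left(-24\right) = -1776$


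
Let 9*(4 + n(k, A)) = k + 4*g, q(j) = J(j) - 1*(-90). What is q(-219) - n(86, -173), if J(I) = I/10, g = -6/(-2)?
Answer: 5509/90 ≈ 61.211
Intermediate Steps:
g = 3 (g = -6*(-½) = 3)
J(I) = I/10 (J(I) = I*(⅒) = I/10)
q(j) = 90 + j/10 (q(j) = j/10 - 1*(-90) = j/10 + 90 = 90 + j/10)
n(k, A) = -8/3 + k/9 (n(k, A) = -4 + (k + 4*3)/9 = -4 + (k + 12)/9 = -4 + (12 + k)/9 = -4 + (4/3 + k/9) = -8/3 + k/9)
q(-219) - n(86, -173) = (90 + (⅒)*(-219)) - (-8/3 + (⅑)*86) = (90 - 219/10) - (-8/3 + 86/9) = 681/10 - 1*62/9 = 681/10 - 62/9 = 5509/90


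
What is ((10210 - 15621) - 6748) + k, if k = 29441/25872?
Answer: -314548207/25872 ≈ -12158.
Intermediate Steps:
k = 29441/25872 (k = 29441*(1/25872) = 29441/25872 ≈ 1.1379)
((10210 - 15621) - 6748) + k = ((10210 - 15621) - 6748) + 29441/25872 = (-5411 - 6748) + 29441/25872 = -12159 + 29441/25872 = -314548207/25872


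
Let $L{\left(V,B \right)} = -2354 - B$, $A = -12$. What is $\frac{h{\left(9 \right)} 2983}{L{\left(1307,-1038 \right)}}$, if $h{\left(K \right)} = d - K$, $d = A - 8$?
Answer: $\frac{86507}{1316} \approx 65.735$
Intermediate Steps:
$d = -20$ ($d = -12 - 8 = -20$)
$h{\left(K \right)} = -20 - K$
$\frac{h{\left(9 \right)} 2983}{L{\left(1307,-1038 \right)}} = \frac{\left(-20 - 9\right) 2983}{-2354 - -1038} = \frac{\left(-20 - 9\right) 2983}{-2354 + 1038} = \frac{\left(-29\right) 2983}{-1316} = \left(-86507\right) \left(- \frac{1}{1316}\right) = \frac{86507}{1316}$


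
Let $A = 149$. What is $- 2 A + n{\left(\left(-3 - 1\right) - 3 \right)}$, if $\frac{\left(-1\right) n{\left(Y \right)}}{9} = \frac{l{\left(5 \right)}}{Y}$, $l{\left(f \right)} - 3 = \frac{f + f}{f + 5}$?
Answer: $- \frac{2050}{7} \approx -292.86$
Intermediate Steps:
$l{\left(f \right)} = 3 + \frac{2 f}{5 + f}$ ($l{\left(f \right)} = 3 + \frac{f + f}{f + 5} = 3 + \frac{2 f}{5 + f}$)
$n{\left(Y \right)} = - \frac{36}{Y}$ ($n{\left(Y \right)} = - 9 \frac{5 \frac{1}{5 + 5} \left(3 + 5\right)}{Y} = - 9 \frac{5 \cdot \frac{1}{10} \cdot 8}{Y} = - 9 \frac{4}{Y} = - \frac{36}{Y}$)
$- 2 A + n{\left(\left(-3 - 1\right) - 3 \right)} = \left(-2\right) 149 - \frac{36}{\left(-3 - 1\right) - 3} = -298 - \frac{36}{-4 - 3} = -298 - \frac{36}{-7} = -298 - - \frac{36}{7} = -298 + \frac{36}{7} = - \frac{2050}{7}$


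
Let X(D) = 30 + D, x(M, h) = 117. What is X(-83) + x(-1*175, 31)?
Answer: 64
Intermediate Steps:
X(-83) + x(-1*175, 31) = (30 - 83) + 117 = -53 + 117 = 64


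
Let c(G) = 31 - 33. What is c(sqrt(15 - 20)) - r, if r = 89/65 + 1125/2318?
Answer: -580767/150670 ≈ -3.8546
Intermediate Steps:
c(G) = -2
r = 279427/150670 (r = 89*(1/65) + 1125*(1/2318) = 89/65 + 1125/2318 = 279427/150670 ≈ 1.8546)
c(sqrt(15 - 20)) - r = -2 - 1*279427/150670 = -2 - 279427/150670 = -580767/150670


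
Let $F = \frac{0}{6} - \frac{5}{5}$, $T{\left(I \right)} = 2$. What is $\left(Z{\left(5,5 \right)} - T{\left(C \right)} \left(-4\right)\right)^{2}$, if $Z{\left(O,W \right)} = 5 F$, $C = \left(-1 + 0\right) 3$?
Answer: $9$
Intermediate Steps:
$C = -3$ ($C = \left(-1\right) 3 = -3$)
$F = -1$ ($F = 0 \cdot \frac{1}{6} - 1 = 0 - 1 = -1$)
$Z{\left(O,W \right)} = -5$ ($Z{\left(O,W \right)} = 5 \left(-1\right) = -5$)
$\left(Z{\left(5,5 \right)} - T{\left(C \right)} \left(-4\right)\right)^{2} = \left(-5 - 2 \left(-4\right)\right)^{2} = \left(-5 - -8\right)^{2} = \left(-5 + 8\right)^{2} = 3^{2} = 9$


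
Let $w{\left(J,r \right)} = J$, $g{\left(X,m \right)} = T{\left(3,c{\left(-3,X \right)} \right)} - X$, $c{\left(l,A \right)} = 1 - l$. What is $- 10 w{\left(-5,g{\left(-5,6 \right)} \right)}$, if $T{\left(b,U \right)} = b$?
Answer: $50$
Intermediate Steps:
$g{\left(X,m \right)} = 3 - X$
$- 10 w{\left(-5,g{\left(-5,6 \right)} \right)} = \left(-10\right) \left(-5\right) = 50$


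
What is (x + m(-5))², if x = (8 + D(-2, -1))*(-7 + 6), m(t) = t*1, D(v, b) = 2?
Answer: 225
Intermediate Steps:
m(t) = t
x = -10 (x = (8 + 2)*(-7 + 6) = 10*(-1) = -10)
(x + m(-5))² = (-10 - 5)² = (-15)² = 225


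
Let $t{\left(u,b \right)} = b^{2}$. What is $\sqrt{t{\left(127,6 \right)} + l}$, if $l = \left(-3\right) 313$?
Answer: $i \sqrt{903} \approx 30.05 i$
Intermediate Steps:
$l = -939$
$\sqrt{t{\left(127,6 \right)} + l} = \sqrt{6^{2} - 939} = \sqrt{36 - 939} = \sqrt{-903} = i \sqrt{903}$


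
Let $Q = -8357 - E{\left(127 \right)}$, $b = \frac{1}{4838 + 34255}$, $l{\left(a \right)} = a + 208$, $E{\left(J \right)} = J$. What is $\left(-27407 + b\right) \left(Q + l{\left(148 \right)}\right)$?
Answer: $\frac{8708516796800}{39093} \approx 2.2276 \cdot 10^{8}$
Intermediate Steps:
$l{\left(a \right)} = 208 + a$
$b = \frac{1}{39093} \approx 2.558 \cdot 10^{-5}$
$Q = -8484$ ($Q = -8357 - 127 = -8484$)
$\left(-27407 + b\right) \left(Q + l{\left(148 \right)}\right) = \left(-27407 + \frac{1}{39093}\right) \left(-8484 + \left(208 + 148\right)\right) = - \frac{1071421850 \left(-8484 + 356\right)}{39093} = \left(- \frac{1071421850}{39093}\right) \left(-8128\right) = \frac{8708516796800}{39093}$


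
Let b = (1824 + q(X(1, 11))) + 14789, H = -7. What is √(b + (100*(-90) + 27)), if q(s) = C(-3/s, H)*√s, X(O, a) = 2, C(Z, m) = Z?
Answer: √(30560 - 6*√2)/2 ≈ 87.395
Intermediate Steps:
q(s) = -3/√s (q(s) = (-3/s)*√s = -3/√s)
b = 16613 - 3*√2/2 (b = (1824 - 3*√2/2) + 14789 = 16613 - 3*√2/2 ≈ 16611.)
√(b + (100*(-90) + 27)) = √((16613 - 3*√2/2) + (100*(-90) + 27)) = √((16613 - 3*√2/2) + (-9000 + 27)) = √((16613 - 3*√2/2) - 8973) = √(7640 - 3*√2/2)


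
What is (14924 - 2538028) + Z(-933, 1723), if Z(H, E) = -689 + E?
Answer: -2522070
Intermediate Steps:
(14924 - 2538028) + Z(-933, 1723) = (14924 - 2538028) + (-689 + 1723) = -2523104 + 1034 = -2522070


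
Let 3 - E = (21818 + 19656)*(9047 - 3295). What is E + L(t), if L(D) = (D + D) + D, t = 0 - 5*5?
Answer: -238558520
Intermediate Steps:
t = -25 (t = 0 - 25 = -25)
E = -238558445 (E = 3 - (21818 + 19656)*(9047 - 3295) = 3 - 41474*5752 = 3 - 1*238558448 = 3 - 238558448 = -238558445)
L(D) = 3*D (L(D) = 2*D + D = 3*D)
E + L(t) = -238558445 + 3*(-25) = -238558445 - 75 = -238558520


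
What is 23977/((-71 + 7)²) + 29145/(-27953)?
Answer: 550851161/114495488 ≈ 4.8111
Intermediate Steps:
23977/((-71 + 7)²) + 29145/(-27953) = 23977/((-64)²) + 29145*(-1/27953) = 23977/4096 - 29145/27953 = 550851161/114495488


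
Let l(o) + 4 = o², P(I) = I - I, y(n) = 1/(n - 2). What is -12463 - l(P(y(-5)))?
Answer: -12459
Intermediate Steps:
y(n) = 1/(-2 + n)
P(I) = 0
l(o) = -4 + o²
-12463 - l(P(y(-5))) = -12463 - (-4 + 0²) = -12463 - (-4 + 0) = -12463 - 1*(-4) = -12463 + 4 = -12459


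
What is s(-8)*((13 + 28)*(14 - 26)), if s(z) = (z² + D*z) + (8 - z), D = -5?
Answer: -59040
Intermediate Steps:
s(z) = 8 + z² - 6*z (s(z) = (z² - 5*z) + (8 - z) = 8 + z² - 6*z)
s(-8)*((13 + 28)*(14 - 26)) = (8 + (-8)² - 6*(-8))*((13 + 28)*(14 - 26)) = (8 + 64 + 48)*(41*(-12)) = 120*(-492) = -59040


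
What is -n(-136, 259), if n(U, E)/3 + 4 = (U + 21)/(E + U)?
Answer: 607/41 ≈ 14.805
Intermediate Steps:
n(U, E) = -12 + 3*(21 + U)/(E + U) (n(U, E) = -12 + 3*((U + 21)/(E + U)) = -12 + 3*((21 + U)/(E + U)) = -12 + 3*(21 + U)/(E + U))
-n(-136, 259) = -3*(21 - 4*259 - 3*(-136))/(259 - 136) = -3*(21 - 1036 + 408)/123 = -3*(-607)/123 = -1*(-607/41) = 607/41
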